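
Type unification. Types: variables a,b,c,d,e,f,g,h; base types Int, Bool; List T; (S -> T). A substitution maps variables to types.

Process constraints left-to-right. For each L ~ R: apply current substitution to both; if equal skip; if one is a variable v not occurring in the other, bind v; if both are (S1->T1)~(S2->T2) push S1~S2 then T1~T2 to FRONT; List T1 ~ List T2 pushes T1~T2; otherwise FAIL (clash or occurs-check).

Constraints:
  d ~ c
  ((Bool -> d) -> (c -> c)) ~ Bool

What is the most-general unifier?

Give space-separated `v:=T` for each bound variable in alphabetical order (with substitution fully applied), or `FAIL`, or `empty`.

Answer: FAIL

Derivation:
step 1: unify d ~ c  [subst: {-} | 1 pending]
  bind d := c
step 2: unify ((Bool -> c) -> (c -> c)) ~ Bool  [subst: {d:=c} | 0 pending]
  clash: ((Bool -> c) -> (c -> c)) vs Bool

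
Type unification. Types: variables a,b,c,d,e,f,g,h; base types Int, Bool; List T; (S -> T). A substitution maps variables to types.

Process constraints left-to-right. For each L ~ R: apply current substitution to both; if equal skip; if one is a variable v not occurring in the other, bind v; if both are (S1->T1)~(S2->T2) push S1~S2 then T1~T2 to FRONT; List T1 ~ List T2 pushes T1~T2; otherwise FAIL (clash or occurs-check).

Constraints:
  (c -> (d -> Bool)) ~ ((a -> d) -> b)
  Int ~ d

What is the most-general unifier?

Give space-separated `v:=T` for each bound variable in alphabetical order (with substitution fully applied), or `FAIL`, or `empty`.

Answer: b:=(Int -> Bool) c:=(a -> Int) d:=Int

Derivation:
step 1: unify (c -> (d -> Bool)) ~ ((a -> d) -> b)  [subst: {-} | 1 pending]
  -> decompose arrow: push c~(a -> d), (d -> Bool)~b
step 2: unify c ~ (a -> d)  [subst: {-} | 2 pending]
  bind c := (a -> d)
step 3: unify (d -> Bool) ~ b  [subst: {c:=(a -> d)} | 1 pending]
  bind b := (d -> Bool)
step 4: unify Int ~ d  [subst: {c:=(a -> d), b:=(d -> Bool)} | 0 pending]
  bind d := Int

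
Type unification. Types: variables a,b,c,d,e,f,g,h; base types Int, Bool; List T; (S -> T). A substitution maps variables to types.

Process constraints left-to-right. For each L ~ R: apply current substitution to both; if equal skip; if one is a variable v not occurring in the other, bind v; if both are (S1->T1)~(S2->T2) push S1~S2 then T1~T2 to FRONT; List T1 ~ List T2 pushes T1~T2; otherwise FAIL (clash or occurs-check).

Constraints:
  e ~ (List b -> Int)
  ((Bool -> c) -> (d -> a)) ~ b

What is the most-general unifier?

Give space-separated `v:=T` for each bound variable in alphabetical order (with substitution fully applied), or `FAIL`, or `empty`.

step 1: unify e ~ (List b -> Int)  [subst: {-} | 1 pending]
  bind e := (List b -> Int)
step 2: unify ((Bool -> c) -> (d -> a)) ~ b  [subst: {e:=(List b -> Int)} | 0 pending]
  bind b := ((Bool -> c) -> (d -> a))

Answer: b:=((Bool -> c) -> (d -> a)) e:=(List ((Bool -> c) -> (d -> a)) -> Int)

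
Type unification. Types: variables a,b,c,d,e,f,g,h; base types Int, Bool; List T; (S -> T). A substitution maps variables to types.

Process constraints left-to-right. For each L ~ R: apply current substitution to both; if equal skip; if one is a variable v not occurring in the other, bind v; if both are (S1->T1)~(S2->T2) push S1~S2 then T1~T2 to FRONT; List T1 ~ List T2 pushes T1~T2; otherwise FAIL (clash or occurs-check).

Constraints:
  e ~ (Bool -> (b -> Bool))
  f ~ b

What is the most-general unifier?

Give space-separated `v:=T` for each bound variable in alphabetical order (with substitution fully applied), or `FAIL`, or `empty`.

Answer: e:=(Bool -> (b -> Bool)) f:=b

Derivation:
step 1: unify e ~ (Bool -> (b -> Bool))  [subst: {-} | 1 pending]
  bind e := (Bool -> (b -> Bool))
step 2: unify f ~ b  [subst: {e:=(Bool -> (b -> Bool))} | 0 pending]
  bind f := b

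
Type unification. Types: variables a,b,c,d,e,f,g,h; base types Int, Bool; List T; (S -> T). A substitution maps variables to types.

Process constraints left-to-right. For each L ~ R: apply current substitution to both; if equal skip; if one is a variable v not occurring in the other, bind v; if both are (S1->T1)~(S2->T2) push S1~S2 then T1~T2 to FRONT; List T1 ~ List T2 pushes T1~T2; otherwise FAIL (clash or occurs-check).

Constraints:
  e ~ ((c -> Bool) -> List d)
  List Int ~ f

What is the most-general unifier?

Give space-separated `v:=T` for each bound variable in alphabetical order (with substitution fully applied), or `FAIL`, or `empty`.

Answer: e:=((c -> Bool) -> List d) f:=List Int

Derivation:
step 1: unify e ~ ((c -> Bool) -> List d)  [subst: {-} | 1 pending]
  bind e := ((c -> Bool) -> List d)
step 2: unify List Int ~ f  [subst: {e:=((c -> Bool) -> List d)} | 0 pending]
  bind f := List Int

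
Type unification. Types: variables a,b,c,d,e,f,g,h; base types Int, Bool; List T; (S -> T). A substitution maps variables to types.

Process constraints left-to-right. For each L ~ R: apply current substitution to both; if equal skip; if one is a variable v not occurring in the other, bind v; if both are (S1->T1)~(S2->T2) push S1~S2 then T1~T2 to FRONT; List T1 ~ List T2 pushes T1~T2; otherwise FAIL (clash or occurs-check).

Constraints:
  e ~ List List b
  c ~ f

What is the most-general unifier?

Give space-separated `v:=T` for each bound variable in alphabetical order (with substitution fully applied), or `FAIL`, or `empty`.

Answer: c:=f e:=List List b

Derivation:
step 1: unify e ~ List List b  [subst: {-} | 1 pending]
  bind e := List List b
step 2: unify c ~ f  [subst: {e:=List List b} | 0 pending]
  bind c := f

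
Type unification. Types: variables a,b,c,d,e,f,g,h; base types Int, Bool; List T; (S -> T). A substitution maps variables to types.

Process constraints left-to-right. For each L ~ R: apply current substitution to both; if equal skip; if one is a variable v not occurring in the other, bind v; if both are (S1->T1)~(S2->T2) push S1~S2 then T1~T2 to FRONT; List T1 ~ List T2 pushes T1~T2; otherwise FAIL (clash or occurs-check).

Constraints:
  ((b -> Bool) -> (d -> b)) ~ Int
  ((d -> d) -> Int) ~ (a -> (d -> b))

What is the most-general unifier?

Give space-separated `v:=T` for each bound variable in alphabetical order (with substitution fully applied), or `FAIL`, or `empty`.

step 1: unify ((b -> Bool) -> (d -> b)) ~ Int  [subst: {-} | 1 pending]
  clash: ((b -> Bool) -> (d -> b)) vs Int

Answer: FAIL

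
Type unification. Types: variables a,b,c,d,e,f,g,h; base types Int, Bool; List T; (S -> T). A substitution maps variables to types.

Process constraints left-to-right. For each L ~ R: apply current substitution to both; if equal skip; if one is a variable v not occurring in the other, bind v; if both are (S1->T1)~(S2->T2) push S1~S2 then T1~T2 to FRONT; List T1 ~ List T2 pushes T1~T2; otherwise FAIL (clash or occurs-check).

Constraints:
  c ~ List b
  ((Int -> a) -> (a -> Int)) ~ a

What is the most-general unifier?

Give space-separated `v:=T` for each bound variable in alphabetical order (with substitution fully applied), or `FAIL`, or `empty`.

Answer: FAIL

Derivation:
step 1: unify c ~ List b  [subst: {-} | 1 pending]
  bind c := List b
step 2: unify ((Int -> a) -> (a -> Int)) ~ a  [subst: {c:=List b} | 0 pending]
  occurs-check fail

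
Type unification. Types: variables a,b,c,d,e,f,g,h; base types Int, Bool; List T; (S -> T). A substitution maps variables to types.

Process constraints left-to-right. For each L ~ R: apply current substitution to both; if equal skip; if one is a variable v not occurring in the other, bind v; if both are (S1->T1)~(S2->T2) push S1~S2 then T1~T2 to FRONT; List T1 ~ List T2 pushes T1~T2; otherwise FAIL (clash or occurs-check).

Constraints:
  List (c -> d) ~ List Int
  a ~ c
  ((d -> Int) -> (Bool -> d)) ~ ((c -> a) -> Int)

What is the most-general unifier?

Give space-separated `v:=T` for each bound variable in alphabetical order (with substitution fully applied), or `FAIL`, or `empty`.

step 1: unify List (c -> d) ~ List Int  [subst: {-} | 2 pending]
  -> decompose List: push (c -> d)~Int
step 2: unify (c -> d) ~ Int  [subst: {-} | 2 pending]
  clash: (c -> d) vs Int

Answer: FAIL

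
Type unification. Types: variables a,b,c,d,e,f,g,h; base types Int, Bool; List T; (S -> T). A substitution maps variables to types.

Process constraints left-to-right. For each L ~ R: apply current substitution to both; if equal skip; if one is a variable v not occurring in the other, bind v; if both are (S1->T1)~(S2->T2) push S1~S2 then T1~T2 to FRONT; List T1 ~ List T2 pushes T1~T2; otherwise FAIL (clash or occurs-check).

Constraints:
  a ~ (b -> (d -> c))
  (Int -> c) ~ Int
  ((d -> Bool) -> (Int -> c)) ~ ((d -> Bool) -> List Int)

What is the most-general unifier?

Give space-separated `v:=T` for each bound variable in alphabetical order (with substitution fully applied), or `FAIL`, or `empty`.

Answer: FAIL

Derivation:
step 1: unify a ~ (b -> (d -> c))  [subst: {-} | 2 pending]
  bind a := (b -> (d -> c))
step 2: unify (Int -> c) ~ Int  [subst: {a:=(b -> (d -> c))} | 1 pending]
  clash: (Int -> c) vs Int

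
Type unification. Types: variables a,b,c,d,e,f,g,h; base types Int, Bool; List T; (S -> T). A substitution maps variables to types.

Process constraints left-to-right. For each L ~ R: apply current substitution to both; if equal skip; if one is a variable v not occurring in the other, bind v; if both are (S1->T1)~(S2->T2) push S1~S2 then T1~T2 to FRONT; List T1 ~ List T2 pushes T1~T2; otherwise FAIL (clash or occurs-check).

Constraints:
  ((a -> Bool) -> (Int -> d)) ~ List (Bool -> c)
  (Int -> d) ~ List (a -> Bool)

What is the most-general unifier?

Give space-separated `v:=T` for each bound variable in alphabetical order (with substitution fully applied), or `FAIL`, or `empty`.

Answer: FAIL

Derivation:
step 1: unify ((a -> Bool) -> (Int -> d)) ~ List (Bool -> c)  [subst: {-} | 1 pending]
  clash: ((a -> Bool) -> (Int -> d)) vs List (Bool -> c)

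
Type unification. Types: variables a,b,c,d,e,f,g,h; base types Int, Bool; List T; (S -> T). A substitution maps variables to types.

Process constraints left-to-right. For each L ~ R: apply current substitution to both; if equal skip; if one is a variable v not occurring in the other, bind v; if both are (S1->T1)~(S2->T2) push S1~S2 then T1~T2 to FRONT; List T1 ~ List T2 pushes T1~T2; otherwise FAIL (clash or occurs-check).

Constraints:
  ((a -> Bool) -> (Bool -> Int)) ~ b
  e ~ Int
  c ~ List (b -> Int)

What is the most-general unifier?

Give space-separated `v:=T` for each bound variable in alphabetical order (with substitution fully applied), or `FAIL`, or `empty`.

step 1: unify ((a -> Bool) -> (Bool -> Int)) ~ b  [subst: {-} | 2 pending]
  bind b := ((a -> Bool) -> (Bool -> Int))
step 2: unify e ~ Int  [subst: {b:=((a -> Bool) -> (Bool -> Int))} | 1 pending]
  bind e := Int
step 3: unify c ~ List (((a -> Bool) -> (Bool -> Int)) -> Int)  [subst: {b:=((a -> Bool) -> (Bool -> Int)), e:=Int} | 0 pending]
  bind c := List (((a -> Bool) -> (Bool -> Int)) -> Int)

Answer: b:=((a -> Bool) -> (Bool -> Int)) c:=List (((a -> Bool) -> (Bool -> Int)) -> Int) e:=Int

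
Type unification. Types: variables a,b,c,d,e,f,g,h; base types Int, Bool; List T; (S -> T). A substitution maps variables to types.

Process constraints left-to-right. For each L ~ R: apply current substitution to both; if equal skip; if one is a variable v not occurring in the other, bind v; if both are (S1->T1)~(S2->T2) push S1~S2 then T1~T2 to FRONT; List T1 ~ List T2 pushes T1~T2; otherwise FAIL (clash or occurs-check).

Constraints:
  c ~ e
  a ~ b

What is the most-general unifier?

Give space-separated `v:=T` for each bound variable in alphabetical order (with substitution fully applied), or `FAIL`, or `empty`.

step 1: unify c ~ e  [subst: {-} | 1 pending]
  bind c := e
step 2: unify a ~ b  [subst: {c:=e} | 0 pending]
  bind a := b

Answer: a:=b c:=e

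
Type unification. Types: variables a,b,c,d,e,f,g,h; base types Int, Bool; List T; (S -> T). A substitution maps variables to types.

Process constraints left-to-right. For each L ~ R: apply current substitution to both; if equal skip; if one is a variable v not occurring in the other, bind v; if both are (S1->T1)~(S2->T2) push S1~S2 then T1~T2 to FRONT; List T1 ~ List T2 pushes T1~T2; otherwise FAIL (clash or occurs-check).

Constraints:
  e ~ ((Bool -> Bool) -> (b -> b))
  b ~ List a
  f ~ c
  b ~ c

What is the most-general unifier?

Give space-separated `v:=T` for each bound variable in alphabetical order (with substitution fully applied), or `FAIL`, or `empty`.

step 1: unify e ~ ((Bool -> Bool) -> (b -> b))  [subst: {-} | 3 pending]
  bind e := ((Bool -> Bool) -> (b -> b))
step 2: unify b ~ List a  [subst: {e:=((Bool -> Bool) -> (b -> b))} | 2 pending]
  bind b := List a
step 3: unify f ~ c  [subst: {e:=((Bool -> Bool) -> (b -> b)), b:=List a} | 1 pending]
  bind f := c
step 4: unify List a ~ c  [subst: {e:=((Bool -> Bool) -> (b -> b)), b:=List a, f:=c} | 0 pending]
  bind c := List a

Answer: b:=List a c:=List a e:=((Bool -> Bool) -> (List a -> List a)) f:=List a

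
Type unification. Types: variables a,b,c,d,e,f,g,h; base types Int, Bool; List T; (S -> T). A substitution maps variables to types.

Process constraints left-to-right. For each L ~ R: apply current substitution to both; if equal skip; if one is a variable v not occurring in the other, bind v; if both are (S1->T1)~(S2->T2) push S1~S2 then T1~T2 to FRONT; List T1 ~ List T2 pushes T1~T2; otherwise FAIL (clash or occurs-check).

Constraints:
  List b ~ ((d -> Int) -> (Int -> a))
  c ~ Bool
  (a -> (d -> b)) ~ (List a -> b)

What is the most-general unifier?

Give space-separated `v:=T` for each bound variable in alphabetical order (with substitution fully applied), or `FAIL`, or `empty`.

Answer: FAIL

Derivation:
step 1: unify List b ~ ((d -> Int) -> (Int -> a))  [subst: {-} | 2 pending]
  clash: List b vs ((d -> Int) -> (Int -> a))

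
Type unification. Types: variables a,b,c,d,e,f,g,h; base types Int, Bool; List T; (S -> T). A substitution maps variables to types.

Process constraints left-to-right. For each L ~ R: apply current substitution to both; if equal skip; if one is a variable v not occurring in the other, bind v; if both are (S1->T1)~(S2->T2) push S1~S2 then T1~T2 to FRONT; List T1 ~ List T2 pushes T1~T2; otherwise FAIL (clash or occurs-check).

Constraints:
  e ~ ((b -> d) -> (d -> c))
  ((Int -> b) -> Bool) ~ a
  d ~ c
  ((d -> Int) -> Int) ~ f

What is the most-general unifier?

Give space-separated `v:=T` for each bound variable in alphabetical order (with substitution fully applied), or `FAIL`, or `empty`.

Answer: a:=((Int -> b) -> Bool) d:=c e:=((b -> c) -> (c -> c)) f:=((c -> Int) -> Int)

Derivation:
step 1: unify e ~ ((b -> d) -> (d -> c))  [subst: {-} | 3 pending]
  bind e := ((b -> d) -> (d -> c))
step 2: unify ((Int -> b) -> Bool) ~ a  [subst: {e:=((b -> d) -> (d -> c))} | 2 pending]
  bind a := ((Int -> b) -> Bool)
step 3: unify d ~ c  [subst: {e:=((b -> d) -> (d -> c)), a:=((Int -> b) -> Bool)} | 1 pending]
  bind d := c
step 4: unify ((c -> Int) -> Int) ~ f  [subst: {e:=((b -> d) -> (d -> c)), a:=((Int -> b) -> Bool), d:=c} | 0 pending]
  bind f := ((c -> Int) -> Int)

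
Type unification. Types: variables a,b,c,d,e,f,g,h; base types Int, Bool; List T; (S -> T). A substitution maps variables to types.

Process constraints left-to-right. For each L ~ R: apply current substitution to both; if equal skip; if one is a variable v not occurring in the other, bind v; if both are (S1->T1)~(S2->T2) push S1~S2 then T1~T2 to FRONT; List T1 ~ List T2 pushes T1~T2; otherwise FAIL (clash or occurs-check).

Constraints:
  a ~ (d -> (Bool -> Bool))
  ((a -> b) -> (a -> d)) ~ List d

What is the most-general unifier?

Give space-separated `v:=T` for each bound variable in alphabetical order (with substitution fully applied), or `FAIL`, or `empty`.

Answer: FAIL

Derivation:
step 1: unify a ~ (d -> (Bool -> Bool))  [subst: {-} | 1 pending]
  bind a := (d -> (Bool -> Bool))
step 2: unify (((d -> (Bool -> Bool)) -> b) -> ((d -> (Bool -> Bool)) -> d)) ~ List d  [subst: {a:=(d -> (Bool -> Bool))} | 0 pending]
  clash: (((d -> (Bool -> Bool)) -> b) -> ((d -> (Bool -> Bool)) -> d)) vs List d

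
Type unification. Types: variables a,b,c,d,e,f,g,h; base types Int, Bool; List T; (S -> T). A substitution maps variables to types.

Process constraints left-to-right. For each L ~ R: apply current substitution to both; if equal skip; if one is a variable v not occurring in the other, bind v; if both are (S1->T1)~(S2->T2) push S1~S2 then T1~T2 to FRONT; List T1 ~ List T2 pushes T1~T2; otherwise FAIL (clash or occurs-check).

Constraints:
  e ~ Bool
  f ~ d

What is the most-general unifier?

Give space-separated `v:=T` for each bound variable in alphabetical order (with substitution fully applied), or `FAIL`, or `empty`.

Answer: e:=Bool f:=d

Derivation:
step 1: unify e ~ Bool  [subst: {-} | 1 pending]
  bind e := Bool
step 2: unify f ~ d  [subst: {e:=Bool} | 0 pending]
  bind f := d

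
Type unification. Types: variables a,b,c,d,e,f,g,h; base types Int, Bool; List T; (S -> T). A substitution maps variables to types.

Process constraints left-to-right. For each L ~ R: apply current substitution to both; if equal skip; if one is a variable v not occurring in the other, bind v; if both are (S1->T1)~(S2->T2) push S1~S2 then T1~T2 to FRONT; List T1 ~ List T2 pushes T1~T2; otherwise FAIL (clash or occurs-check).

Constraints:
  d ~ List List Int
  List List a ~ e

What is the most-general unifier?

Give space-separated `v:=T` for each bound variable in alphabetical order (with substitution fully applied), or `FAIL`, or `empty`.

step 1: unify d ~ List List Int  [subst: {-} | 1 pending]
  bind d := List List Int
step 2: unify List List a ~ e  [subst: {d:=List List Int} | 0 pending]
  bind e := List List a

Answer: d:=List List Int e:=List List a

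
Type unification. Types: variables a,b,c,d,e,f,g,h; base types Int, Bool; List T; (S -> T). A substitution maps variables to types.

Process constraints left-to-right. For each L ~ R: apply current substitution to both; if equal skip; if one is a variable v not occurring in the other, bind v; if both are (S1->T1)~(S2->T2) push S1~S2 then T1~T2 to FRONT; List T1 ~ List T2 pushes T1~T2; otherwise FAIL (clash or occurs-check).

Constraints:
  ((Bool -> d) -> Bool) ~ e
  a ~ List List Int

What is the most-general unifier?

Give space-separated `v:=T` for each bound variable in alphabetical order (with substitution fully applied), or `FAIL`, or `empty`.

step 1: unify ((Bool -> d) -> Bool) ~ e  [subst: {-} | 1 pending]
  bind e := ((Bool -> d) -> Bool)
step 2: unify a ~ List List Int  [subst: {e:=((Bool -> d) -> Bool)} | 0 pending]
  bind a := List List Int

Answer: a:=List List Int e:=((Bool -> d) -> Bool)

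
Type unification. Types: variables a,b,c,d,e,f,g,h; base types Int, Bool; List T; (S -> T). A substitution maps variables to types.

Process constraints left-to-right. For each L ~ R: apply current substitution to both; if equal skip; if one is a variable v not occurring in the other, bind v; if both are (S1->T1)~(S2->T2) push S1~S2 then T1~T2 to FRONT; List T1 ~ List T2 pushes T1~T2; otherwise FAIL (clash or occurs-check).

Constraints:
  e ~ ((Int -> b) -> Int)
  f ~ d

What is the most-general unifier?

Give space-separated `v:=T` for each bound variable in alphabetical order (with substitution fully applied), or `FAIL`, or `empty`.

Answer: e:=((Int -> b) -> Int) f:=d

Derivation:
step 1: unify e ~ ((Int -> b) -> Int)  [subst: {-} | 1 pending]
  bind e := ((Int -> b) -> Int)
step 2: unify f ~ d  [subst: {e:=((Int -> b) -> Int)} | 0 pending]
  bind f := d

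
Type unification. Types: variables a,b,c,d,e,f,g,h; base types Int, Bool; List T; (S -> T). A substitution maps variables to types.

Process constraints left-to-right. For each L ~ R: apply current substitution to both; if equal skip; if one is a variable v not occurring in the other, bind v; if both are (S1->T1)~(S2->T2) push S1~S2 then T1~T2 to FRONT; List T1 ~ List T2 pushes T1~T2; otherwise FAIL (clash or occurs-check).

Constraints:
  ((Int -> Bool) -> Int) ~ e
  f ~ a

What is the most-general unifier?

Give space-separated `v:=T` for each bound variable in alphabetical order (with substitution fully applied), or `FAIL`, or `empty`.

step 1: unify ((Int -> Bool) -> Int) ~ e  [subst: {-} | 1 pending]
  bind e := ((Int -> Bool) -> Int)
step 2: unify f ~ a  [subst: {e:=((Int -> Bool) -> Int)} | 0 pending]
  bind f := a

Answer: e:=((Int -> Bool) -> Int) f:=a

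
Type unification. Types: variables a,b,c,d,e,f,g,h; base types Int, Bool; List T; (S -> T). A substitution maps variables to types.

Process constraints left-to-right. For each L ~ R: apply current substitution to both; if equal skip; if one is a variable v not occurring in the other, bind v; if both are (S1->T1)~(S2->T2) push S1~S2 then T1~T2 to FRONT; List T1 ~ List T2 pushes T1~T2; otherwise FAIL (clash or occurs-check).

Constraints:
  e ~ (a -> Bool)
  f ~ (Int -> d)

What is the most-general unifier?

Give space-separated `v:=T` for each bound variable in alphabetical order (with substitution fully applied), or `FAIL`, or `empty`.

step 1: unify e ~ (a -> Bool)  [subst: {-} | 1 pending]
  bind e := (a -> Bool)
step 2: unify f ~ (Int -> d)  [subst: {e:=(a -> Bool)} | 0 pending]
  bind f := (Int -> d)

Answer: e:=(a -> Bool) f:=(Int -> d)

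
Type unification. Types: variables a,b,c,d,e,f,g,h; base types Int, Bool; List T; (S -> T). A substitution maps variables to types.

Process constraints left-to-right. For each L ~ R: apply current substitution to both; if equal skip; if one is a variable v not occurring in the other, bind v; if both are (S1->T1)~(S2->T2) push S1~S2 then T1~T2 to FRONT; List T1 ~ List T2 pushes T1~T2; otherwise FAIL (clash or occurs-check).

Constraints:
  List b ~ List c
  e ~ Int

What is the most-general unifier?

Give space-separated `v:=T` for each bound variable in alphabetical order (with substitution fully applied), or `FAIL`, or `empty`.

step 1: unify List b ~ List c  [subst: {-} | 1 pending]
  -> decompose List: push b~c
step 2: unify b ~ c  [subst: {-} | 1 pending]
  bind b := c
step 3: unify e ~ Int  [subst: {b:=c} | 0 pending]
  bind e := Int

Answer: b:=c e:=Int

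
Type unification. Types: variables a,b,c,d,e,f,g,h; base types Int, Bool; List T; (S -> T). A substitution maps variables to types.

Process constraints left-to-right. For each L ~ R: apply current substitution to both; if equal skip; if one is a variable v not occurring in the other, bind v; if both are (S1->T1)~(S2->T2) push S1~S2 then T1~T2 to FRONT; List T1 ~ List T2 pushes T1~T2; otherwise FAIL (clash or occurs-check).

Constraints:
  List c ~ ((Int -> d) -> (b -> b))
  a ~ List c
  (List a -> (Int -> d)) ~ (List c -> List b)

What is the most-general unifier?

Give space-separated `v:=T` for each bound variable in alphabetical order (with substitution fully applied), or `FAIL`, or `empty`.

Answer: FAIL

Derivation:
step 1: unify List c ~ ((Int -> d) -> (b -> b))  [subst: {-} | 2 pending]
  clash: List c vs ((Int -> d) -> (b -> b))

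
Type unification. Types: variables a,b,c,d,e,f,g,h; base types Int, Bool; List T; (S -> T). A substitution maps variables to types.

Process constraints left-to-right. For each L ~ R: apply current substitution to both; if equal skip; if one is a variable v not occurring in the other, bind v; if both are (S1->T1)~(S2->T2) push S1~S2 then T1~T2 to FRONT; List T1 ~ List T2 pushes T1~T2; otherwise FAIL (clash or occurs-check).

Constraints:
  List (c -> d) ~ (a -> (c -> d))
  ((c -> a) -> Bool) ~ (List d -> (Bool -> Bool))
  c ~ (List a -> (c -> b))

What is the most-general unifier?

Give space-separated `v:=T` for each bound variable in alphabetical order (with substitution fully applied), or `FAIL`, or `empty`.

Answer: FAIL

Derivation:
step 1: unify List (c -> d) ~ (a -> (c -> d))  [subst: {-} | 2 pending]
  clash: List (c -> d) vs (a -> (c -> d))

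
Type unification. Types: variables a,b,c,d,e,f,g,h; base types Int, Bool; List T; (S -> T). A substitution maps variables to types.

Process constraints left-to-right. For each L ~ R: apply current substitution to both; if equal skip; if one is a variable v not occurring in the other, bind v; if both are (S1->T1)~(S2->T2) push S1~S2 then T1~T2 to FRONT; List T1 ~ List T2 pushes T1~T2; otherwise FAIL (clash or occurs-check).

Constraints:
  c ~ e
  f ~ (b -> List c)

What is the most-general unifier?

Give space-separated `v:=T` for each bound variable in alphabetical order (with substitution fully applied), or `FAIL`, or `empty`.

step 1: unify c ~ e  [subst: {-} | 1 pending]
  bind c := e
step 2: unify f ~ (b -> List e)  [subst: {c:=e} | 0 pending]
  bind f := (b -> List e)

Answer: c:=e f:=(b -> List e)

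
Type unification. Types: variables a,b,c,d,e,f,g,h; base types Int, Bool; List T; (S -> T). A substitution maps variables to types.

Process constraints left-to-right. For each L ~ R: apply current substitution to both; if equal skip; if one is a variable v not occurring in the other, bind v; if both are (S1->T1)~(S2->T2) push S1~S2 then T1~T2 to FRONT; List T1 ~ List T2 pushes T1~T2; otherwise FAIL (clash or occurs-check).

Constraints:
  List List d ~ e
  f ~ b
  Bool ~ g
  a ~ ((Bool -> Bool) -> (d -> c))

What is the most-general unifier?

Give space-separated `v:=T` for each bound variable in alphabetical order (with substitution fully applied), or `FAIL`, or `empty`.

Answer: a:=((Bool -> Bool) -> (d -> c)) e:=List List d f:=b g:=Bool

Derivation:
step 1: unify List List d ~ e  [subst: {-} | 3 pending]
  bind e := List List d
step 2: unify f ~ b  [subst: {e:=List List d} | 2 pending]
  bind f := b
step 3: unify Bool ~ g  [subst: {e:=List List d, f:=b} | 1 pending]
  bind g := Bool
step 4: unify a ~ ((Bool -> Bool) -> (d -> c))  [subst: {e:=List List d, f:=b, g:=Bool} | 0 pending]
  bind a := ((Bool -> Bool) -> (d -> c))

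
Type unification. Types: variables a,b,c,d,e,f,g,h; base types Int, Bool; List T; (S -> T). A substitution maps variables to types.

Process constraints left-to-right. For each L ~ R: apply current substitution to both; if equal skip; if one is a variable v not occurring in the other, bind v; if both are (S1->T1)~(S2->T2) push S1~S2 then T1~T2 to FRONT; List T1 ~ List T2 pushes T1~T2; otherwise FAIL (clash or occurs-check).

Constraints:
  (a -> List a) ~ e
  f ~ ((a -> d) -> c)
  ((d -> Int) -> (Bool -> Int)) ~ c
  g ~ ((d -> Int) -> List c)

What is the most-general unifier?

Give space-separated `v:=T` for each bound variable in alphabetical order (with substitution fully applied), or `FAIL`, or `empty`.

Answer: c:=((d -> Int) -> (Bool -> Int)) e:=(a -> List a) f:=((a -> d) -> ((d -> Int) -> (Bool -> Int))) g:=((d -> Int) -> List ((d -> Int) -> (Bool -> Int)))

Derivation:
step 1: unify (a -> List a) ~ e  [subst: {-} | 3 pending]
  bind e := (a -> List a)
step 2: unify f ~ ((a -> d) -> c)  [subst: {e:=(a -> List a)} | 2 pending]
  bind f := ((a -> d) -> c)
step 3: unify ((d -> Int) -> (Bool -> Int)) ~ c  [subst: {e:=(a -> List a), f:=((a -> d) -> c)} | 1 pending]
  bind c := ((d -> Int) -> (Bool -> Int))
step 4: unify g ~ ((d -> Int) -> List ((d -> Int) -> (Bool -> Int)))  [subst: {e:=(a -> List a), f:=((a -> d) -> c), c:=((d -> Int) -> (Bool -> Int))} | 0 pending]
  bind g := ((d -> Int) -> List ((d -> Int) -> (Bool -> Int)))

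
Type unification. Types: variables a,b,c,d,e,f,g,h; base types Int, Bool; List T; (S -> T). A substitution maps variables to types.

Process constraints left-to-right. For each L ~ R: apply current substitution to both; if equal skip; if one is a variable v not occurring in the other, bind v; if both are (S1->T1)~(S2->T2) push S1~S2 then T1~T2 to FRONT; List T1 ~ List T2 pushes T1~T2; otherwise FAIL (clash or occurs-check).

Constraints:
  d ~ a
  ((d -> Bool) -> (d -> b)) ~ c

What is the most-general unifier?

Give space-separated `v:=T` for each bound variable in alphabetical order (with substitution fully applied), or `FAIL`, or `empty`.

Answer: c:=((a -> Bool) -> (a -> b)) d:=a

Derivation:
step 1: unify d ~ a  [subst: {-} | 1 pending]
  bind d := a
step 2: unify ((a -> Bool) -> (a -> b)) ~ c  [subst: {d:=a} | 0 pending]
  bind c := ((a -> Bool) -> (a -> b))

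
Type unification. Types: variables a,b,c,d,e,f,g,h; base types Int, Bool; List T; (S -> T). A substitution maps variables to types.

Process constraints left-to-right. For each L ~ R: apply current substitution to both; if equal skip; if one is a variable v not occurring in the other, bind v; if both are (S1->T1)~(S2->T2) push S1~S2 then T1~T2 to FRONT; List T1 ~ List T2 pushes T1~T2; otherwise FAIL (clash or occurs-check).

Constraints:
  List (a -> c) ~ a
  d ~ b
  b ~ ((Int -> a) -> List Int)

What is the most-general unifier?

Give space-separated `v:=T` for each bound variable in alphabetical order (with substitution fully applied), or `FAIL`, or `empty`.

Answer: FAIL

Derivation:
step 1: unify List (a -> c) ~ a  [subst: {-} | 2 pending]
  occurs-check fail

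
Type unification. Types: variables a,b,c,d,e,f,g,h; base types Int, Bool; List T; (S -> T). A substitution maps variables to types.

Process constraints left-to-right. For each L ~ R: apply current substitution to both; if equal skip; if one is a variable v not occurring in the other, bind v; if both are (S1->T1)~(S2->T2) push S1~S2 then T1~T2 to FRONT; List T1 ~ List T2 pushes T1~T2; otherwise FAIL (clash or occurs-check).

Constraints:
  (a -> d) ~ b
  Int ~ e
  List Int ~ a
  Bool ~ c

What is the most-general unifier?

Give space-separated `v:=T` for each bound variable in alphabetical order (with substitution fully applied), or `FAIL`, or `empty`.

step 1: unify (a -> d) ~ b  [subst: {-} | 3 pending]
  bind b := (a -> d)
step 2: unify Int ~ e  [subst: {b:=(a -> d)} | 2 pending]
  bind e := Int
step 3: unify List Int ~ a  [subst: {b:=(a -> d), e:=Int} | 1 pending]
  bind a := List Int
step 4: unify Bool ~ c  [subst: {b:=(a -> d), e:=Int, a:=List Int} | 0 pending]
  bind c := Bool

Answer: a:=List Int b:=(List Int -> d) c:=Bool e:=Int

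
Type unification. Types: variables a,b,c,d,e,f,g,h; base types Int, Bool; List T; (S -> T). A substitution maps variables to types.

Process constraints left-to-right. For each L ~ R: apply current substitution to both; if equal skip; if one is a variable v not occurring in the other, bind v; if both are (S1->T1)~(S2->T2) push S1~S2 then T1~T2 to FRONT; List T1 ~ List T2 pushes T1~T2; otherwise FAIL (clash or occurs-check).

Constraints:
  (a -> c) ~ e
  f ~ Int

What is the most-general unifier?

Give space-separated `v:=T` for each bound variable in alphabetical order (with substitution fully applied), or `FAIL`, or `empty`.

Answer: e:=(a -> c) f:=Int

Derivation:
step 1: unify (a -> c) ~ e  [subst: {-} | 1 pending]
  bind e := (a -> c)
step 2: unify f ~ Int  [subst: {e:=(a -> c)} | 0 pending]
  bind f := Int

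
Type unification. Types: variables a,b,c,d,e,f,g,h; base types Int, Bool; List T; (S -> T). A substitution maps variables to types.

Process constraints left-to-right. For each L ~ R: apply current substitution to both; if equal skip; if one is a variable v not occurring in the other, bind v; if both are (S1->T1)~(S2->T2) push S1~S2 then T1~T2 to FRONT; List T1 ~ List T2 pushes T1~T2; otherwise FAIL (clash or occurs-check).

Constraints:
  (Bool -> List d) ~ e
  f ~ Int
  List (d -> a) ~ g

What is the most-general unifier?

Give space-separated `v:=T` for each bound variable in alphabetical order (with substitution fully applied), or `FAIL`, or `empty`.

Answer: e:=(Bool -> List d) f:=Int g:=List (d -> a)

Derivation:
step 1: unify (Bool -> List d) ~ e  [subst: {-} | 2 pending]
  bind e := (Bool -> List d)
step 2: unify f ~ Int  [subst: {e:=(Bool -> List d)} | 1 pending]
  bind f := Int
step 3: unify List (d -> a) ~ g  [subst: {e:=(Bool -> List d), f:=Int} | 0 pending]
  bind g := List (d -> a)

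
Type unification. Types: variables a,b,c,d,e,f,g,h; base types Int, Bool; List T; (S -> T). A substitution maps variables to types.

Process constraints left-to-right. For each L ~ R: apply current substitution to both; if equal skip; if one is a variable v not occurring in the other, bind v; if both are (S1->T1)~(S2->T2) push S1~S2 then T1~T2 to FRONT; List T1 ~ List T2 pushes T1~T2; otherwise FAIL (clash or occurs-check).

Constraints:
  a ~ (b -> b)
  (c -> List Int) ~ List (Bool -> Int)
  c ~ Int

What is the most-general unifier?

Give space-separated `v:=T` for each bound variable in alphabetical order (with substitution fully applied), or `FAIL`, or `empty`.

step 1: unify a ~ (b -> b)  [subst: {-} | 2 pending]
  bind a := (b -> b)
step 2: unify (c -> List Int) ~ List (Bool -> Int)  [subst: {a:=(b -> b)} | 1 pending]
  clash: (c -> List Int) vs List (Bool -> Int)

Answer: FAIL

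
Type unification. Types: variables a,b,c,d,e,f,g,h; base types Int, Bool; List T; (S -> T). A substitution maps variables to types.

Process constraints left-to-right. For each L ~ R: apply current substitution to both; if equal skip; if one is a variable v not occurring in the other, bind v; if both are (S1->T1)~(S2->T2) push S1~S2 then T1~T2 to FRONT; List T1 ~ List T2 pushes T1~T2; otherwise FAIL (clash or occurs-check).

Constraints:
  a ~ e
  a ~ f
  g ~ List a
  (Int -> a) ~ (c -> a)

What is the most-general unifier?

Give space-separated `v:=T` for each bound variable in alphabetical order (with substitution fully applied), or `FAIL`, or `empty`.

step 1: unify a ~ e  [subst: {-} | 3 pending]
  bind a := e
step 2: unify e ~ f  [subst: {a:=e} | 2 pending]
  bind e := f
step 3: unify g ~ List f  [subst: {a:=e, e:=f} | 1 pending]
  bind g := List f
step 4: unify (Int -> f) ~ (c -> f)  [subst: {a:=e, e:=f, g:=List f} | 0 pending]
  -> decompose arrow: push Int~c, f~f
step 5: unify Int ~ c  [subst: {a:=e, e:=f, g:=List f} | 1 pending]
  bind c := Int
step 6: unify f ~ f  [subst: {a:=e, e:=f, g:=List f, c:=Int} | 0 pending]
  -> identical, skip

Answer: a:=f c:=Int e:=f g:=List f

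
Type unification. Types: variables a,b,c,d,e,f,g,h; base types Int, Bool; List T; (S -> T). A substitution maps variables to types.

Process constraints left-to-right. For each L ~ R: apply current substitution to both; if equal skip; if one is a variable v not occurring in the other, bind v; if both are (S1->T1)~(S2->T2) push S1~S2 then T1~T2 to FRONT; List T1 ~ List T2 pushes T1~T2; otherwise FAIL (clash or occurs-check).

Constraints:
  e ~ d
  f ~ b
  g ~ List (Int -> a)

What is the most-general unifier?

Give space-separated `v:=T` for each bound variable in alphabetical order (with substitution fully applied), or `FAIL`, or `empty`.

step 1: unify e ~ d  [subst: {-} | 2 pending]
  bind e := d
step 2: unify f ~ b  [subst: {e:=d} | 1 pending]
  bind f := b
step 3: unify g ~ List (Int -> a)  [subst: {e:=d, f:=b} | 0 pending]
  bind g := List (Int -> a)

Answer: e:=d f:=b g:=List (Int -> a)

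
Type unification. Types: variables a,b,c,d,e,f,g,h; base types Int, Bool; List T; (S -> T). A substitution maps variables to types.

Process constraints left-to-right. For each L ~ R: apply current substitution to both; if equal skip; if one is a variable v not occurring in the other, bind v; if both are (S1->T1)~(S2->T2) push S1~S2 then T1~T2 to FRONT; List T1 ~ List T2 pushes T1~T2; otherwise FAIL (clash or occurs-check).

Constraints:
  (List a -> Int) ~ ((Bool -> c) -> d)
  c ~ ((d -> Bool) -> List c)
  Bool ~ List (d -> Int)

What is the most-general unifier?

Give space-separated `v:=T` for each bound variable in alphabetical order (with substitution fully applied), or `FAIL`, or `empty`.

step 1: unify (List a -> Int) ~ ((Bool -> c) -> d)  [subst: {-} | 2 pending]
  -> decompose arrow: push List a~(Bool -> c), Int~d
step 2: unify List a ~ (Bool -> c)  [subst: {-} | 3 pending]
  clash: List a vs (Bool -> c)

Answer: FAIL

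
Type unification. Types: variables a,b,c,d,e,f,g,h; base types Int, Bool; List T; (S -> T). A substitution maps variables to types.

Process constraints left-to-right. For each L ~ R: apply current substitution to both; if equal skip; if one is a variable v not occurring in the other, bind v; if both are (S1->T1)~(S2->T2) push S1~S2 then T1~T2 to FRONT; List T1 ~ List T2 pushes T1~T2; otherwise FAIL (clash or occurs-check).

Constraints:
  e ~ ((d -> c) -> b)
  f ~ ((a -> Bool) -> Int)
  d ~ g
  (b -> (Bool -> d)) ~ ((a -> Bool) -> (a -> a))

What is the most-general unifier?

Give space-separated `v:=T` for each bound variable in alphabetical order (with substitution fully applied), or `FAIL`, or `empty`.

Answer: a:=Bool b:=(Bool -> Bool) d:=Bool e:=((Bool -> c) -> (Bool -> Bool)) f:=((Bool -> Bool) -> Int) g:=Bool

Derivation:
step 1: unify e ~ ((d -> c) -> b)  [subst: {-} | 3 pending]
  bind e := ((d -> c) -> b)
step 2: unify f ~ ((a -> Bool) -> Int)  [subst: {e:=((d -> c) -> b)} | 2 pending]
  bind f := ((a -> Bool) -> Int)
step 3: unify d ~ g  [subst: {e:=((d -> c) -> b), f:=((a -> Bool) -> Int)} | 1 pending]
  bind d := g
step 4: unify (b -> (Bool -> g)) ~ ((a -> Bool) -> (a -> a))  [subst: {e:=((d -> c) -> b), f:=((a -> Bool) -> Int), d:=g} | 0 pending]
  -> decompose arrow: push b~(a -> Bool), (Bool -> g)~(a -> a)
step 5: unify b ~ (a -> Bool)  [subst: {e:=((d -> c) -> b), f:=((a -> Bool) -> Int), d:=g} | 1 pending]
  bind b := (a -> Bool)
step 6: unify (Bool -> g) ~ (a -> a)  [subst: {e:=((d -> c) -> b), f:=((a -> Bool) -> Int), d:=g, b:=(a -> Bool)} | 0 pending]
  -> decompose arrow: push Bool~a, g~a
step 7: unify Bool ~ a  [subst: {e:=((d -> c) -> b), f:=((a -> Bool) -> Int), d:=g, b:=(a -> Bool)} | 1 pending]
  bind a := Bool
step 8: unify g ~ Bool  [subst: {e:=((d -> c) -> b), f:=((a -> Bool) -> Int), d:=g, b:=(a -> Bool), a:=Bool} | 0 pending]
  bind g := Bool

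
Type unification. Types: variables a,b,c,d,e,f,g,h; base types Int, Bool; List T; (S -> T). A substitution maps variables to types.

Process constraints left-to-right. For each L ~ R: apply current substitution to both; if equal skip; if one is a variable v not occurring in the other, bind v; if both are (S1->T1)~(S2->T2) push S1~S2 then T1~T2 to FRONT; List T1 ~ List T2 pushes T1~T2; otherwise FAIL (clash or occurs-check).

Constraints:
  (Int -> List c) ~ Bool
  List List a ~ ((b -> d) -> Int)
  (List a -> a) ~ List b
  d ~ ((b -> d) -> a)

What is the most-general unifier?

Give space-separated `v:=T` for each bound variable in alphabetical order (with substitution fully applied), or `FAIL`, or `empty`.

step 1: unify (Int -> List c) ~ Bool  [subst: {-} | 3 pending]
  clash: (Int -> List c) vs Bool

Answer: FAIL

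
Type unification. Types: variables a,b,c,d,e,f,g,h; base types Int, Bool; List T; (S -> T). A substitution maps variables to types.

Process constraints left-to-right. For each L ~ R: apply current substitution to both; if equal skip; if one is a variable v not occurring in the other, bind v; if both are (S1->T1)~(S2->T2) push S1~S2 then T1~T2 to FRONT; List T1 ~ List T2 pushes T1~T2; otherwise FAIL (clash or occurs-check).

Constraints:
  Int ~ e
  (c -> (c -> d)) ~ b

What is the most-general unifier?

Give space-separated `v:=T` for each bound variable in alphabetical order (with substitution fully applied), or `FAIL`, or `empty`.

Answer: b:=(c -> (c -> d)) e:=Int

Derivation:
step 1: unify Int ~ e  [subst: {-} | 1 pending]
  bind e := Int
step 2: unify (c -> (c -> d)) ~ b  [subst: {e:=Int} | 0 pending]
  bind b := (c -> (c -> d))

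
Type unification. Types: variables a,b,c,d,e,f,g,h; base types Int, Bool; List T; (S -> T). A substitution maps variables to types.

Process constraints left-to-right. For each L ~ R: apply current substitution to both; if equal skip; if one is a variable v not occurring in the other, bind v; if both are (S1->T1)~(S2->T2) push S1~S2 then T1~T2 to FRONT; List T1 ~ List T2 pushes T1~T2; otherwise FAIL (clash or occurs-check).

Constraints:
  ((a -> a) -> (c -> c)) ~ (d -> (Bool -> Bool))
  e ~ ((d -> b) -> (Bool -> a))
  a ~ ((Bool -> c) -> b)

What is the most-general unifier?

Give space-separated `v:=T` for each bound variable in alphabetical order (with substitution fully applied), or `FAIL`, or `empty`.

step 1: unify ((a -> a) -> (c -> c)) ~ (d -> (Bool -> Bool))  [subst: {-} | 2 pending]
  -> decompose arrow: push (a -> a)~d, (c -> c)~(Bool -> Bool)
step 2: unify (a -> a) ~ d  [subst: {-} | 3 pending]
  bind d := (a -> a)
step 3: unify (c -> c) ~ (Bool -> Bool)  [subst: {d:=(a -> a)} | 2 pending]
  -> decompose arrow: push c~Bool, c~Bool
step 4: unify c ~ Bool  [subst: {d:=(a -> a)} | 3 pending]
  bind c := Bool
step 5: unify Bool ~ Bool  [subst: {d:=(a -> a), c:=Bool} | 2 pending]
  -> identical, skip
step 6: unify e ~ (((a -> a) -> b) -> (Bool -> a))  [subst: {d:=(a -> a), c:=Bool} | 1 pending]
  bind e := (((a -> a) -> b) -> (Bool -> a))
step 7: unify a ~ ((Bool -> Bool) -> b)  [subst: {d:=(a -> a), c:=Bool, e:=(((a -> a) -> b) -> (Bool -> a))} | 0 pending]
  bind a := ((Bool -> Bool) -> b)

Answer: a:=((Bool -> Bool) -> b) c:=Bool d:=(((Bool -> Bool) -> b) -> ((Bool -> Bool) -> b)) e:=(((((Bool -> Bool) -> b) -> ((Bool -> Bool) -> b)) -> b) -> (Bool -> ((Bool -> Bool) -> b)))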